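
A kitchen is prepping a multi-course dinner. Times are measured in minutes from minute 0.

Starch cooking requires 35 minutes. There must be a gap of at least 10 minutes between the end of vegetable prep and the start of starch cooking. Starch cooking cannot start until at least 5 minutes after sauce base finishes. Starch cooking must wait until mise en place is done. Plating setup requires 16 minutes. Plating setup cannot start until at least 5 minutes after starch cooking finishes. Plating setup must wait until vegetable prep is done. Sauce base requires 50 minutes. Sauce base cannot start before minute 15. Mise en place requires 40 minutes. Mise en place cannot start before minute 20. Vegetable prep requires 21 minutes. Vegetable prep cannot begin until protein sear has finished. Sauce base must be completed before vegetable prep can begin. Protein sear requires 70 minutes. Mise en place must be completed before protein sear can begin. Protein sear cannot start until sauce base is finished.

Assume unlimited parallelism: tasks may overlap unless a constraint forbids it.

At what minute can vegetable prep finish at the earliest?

156

Sauce base waits on its own release at minute 15, so it starts at minute 15 and finishes at 15 + 50 = minute 65.
Mise en place waits on its own release at minute 20, so it starts at minute 20 and finishes at 20 + 40 = minute 60.
For protein sear: mise en place (finishes minute 60); sauce base (finishes minute 65). Taking the maximum gives a start of minute 65, and it finishes at 65 + 70 = minute 135.
Vegetable prep has to wait for protein sear (finishes minute 135); sauce base (finishes minute 65). The latest of these is minute 135, so vegetable prep runs minute 135 to 135 + 21 = minute 156.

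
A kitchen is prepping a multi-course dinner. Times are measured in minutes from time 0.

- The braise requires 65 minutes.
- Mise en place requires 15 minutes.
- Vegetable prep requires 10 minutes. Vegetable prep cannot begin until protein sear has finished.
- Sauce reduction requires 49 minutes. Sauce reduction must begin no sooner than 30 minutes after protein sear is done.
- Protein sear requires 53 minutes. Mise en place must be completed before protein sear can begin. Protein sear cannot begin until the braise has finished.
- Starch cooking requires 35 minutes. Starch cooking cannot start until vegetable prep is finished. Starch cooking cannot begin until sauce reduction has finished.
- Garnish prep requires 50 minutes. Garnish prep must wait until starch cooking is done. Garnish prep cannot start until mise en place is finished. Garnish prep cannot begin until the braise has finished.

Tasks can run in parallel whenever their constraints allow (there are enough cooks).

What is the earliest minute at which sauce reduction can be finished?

197

Nothing blocks the braise, so it runs from minute 0 to minute 65.
Mise en place has no prerequisites, so it starts at minute 0 and finishes at minute 15.
Protein sear cannot start until mise en place (finishes minute 15); the braise (finishes minute 65). The controlling bound is minute 65, so protein sear finishes at 65 + 53 = minute 118.
Sauce reduction cannot begin until protein sear (finishes minute 118, plus 30-minute gap → minute 148). It runs from minute 148 to 148 + 49 = minute 197.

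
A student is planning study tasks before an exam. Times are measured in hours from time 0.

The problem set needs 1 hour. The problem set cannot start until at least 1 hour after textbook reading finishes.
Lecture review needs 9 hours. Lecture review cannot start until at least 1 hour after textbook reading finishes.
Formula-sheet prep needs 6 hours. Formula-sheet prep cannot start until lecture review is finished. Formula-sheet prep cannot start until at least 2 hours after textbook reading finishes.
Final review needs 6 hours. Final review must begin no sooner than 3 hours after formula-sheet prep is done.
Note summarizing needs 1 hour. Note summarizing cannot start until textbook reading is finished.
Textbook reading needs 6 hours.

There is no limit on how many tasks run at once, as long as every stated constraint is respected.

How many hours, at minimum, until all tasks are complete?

Textbook reading can start immediately at hour 0; it finishes at hour 6.
Note summarizing waits on textbook reading (finishes hour 6), so it starts at hour 6 and finishes at 6 + 1 = hour 7.
The problem set cannot begin until textbook reading (finishes hour 6, plus 1-hour gap → hour 7). It runs from hour 7 to 7 + 1 = hour 8.
Lecture review waits on textbook reading (finishes hour 6, plus 1-hour gap → hour 7), so it starts at hour 7 and finishes at 7 + 9 = hour 16.
Formula-sheet prep has to wait for lecture review (finishes hour 16); textbook reading (finishes hour 6, plus 2-hour gap → hour 8). The latest of these is hour 16, so formula-sheet prep runs hour 16 to 16 + 6 = hour 22.
After formula-sheet prep (finishes hour 22, plus 3-hour gap → hour 25), final review can start at hour 25 and finishes at hour 31.
All tasks are finished once the last one completes. Finish times: Textbook reading at 6, Lecture review at 16, The problem set at 8, Note summarizing at 7, Formula-sheet prep at 22, Final review at 31. The latest is hour 31.

31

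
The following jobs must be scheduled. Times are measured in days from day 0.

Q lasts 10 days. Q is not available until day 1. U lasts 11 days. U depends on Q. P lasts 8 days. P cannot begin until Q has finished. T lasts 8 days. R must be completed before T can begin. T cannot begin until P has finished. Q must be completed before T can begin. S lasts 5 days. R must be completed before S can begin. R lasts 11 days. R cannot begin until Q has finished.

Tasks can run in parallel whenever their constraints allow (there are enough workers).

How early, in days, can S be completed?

After its own release at day 1, Q can start at day 1 and finishes at day 11.
After Q (finishes day 11), R can start at day 11 and finishes at day 22.
After R (finishes day 22), S can start at day 22 and finishes at day 27.

27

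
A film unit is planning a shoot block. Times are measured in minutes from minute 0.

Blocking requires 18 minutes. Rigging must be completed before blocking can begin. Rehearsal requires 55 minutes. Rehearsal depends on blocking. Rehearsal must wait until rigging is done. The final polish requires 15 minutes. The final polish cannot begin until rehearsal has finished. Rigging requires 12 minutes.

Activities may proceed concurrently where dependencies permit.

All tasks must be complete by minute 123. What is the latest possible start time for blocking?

35

To finish by minute 123, the final polish (duration 15) must start no later than minute 108.
Rehearsal has to be done before the final polish (must start by minute 108). That means finishing by minute 108, i.e. starting by 108 − 55 = minute 53.
Blocking must finish before rehearsal (must start by minute 53). With an 18-minute duration, blocking must start by 53 − 18 = minute 35.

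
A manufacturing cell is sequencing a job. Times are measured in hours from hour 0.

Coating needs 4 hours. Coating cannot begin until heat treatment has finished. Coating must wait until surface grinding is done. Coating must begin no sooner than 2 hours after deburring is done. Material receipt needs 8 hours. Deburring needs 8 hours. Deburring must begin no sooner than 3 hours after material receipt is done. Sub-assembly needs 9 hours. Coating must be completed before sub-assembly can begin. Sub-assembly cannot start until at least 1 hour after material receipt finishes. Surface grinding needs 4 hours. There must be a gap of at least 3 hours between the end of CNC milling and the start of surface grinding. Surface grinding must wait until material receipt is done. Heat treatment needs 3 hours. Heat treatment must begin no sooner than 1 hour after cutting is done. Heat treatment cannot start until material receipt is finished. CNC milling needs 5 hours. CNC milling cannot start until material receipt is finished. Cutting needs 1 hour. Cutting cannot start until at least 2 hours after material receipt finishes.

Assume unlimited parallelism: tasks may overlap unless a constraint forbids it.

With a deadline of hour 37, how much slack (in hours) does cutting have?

9

Nothing blocks material receipt, so it runs from hour 0 to hour 8.
After material receipt (finishes hour 8, plus 2-hour gap → hour 10), cutting can start at hour 10 and finishes at hour 11.

Working backward from the deadline:
Sub-assembly must finish by hour 37; it takes 9 hours, so it must start by 37 − 9 = hour 28.
Since sub-assembly (must start by hour 28) depends on it, coating must finish by hour 28. Backing off its 4-hour duration gives a latest start of hour 24.
Since coating (must start by hour 24) depends on it, heat treatment must finish by hour 24. Backing off its 3-hour duration gives a latest start of hour 21.
Cutting must finish before heat treatment (must start by hour 21, minus 1-hour gap → hour 20). With a 1-hour duration, cutting must start by 20 − 1 = hour 19.
So cutting can start as early as hour 10 and as late as hour 19, giving 19 − 10 = 9 hours of slack.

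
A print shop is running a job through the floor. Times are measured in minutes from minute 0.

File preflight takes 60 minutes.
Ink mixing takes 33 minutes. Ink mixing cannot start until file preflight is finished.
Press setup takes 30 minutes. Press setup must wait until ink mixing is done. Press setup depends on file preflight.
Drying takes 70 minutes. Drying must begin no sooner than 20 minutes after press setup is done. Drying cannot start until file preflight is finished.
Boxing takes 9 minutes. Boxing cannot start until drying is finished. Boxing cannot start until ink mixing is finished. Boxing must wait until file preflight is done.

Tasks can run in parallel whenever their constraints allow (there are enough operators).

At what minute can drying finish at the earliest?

File preflight has no prerequisites, so it starts at minute 0 and finishes at minute 60.
Ink mixing cannot begin until file preflight (finishes minute 60). It runs from minute 60 to 60 + 33 = minute 93.
Press setup needs all of ink mixing (finishes minute 93); file preflight (finishes minute 60). That puts its earliest start at minute 93; it finishes at 93 + 30 = minute 123.
For drying: press setup (finishes minute 123, plus 20-minute gap → minute 143); file preflight (finishes minute 60). Taking the maximum gives a start of minute 143, and it finishes at 143 + 70 = minute 213.

213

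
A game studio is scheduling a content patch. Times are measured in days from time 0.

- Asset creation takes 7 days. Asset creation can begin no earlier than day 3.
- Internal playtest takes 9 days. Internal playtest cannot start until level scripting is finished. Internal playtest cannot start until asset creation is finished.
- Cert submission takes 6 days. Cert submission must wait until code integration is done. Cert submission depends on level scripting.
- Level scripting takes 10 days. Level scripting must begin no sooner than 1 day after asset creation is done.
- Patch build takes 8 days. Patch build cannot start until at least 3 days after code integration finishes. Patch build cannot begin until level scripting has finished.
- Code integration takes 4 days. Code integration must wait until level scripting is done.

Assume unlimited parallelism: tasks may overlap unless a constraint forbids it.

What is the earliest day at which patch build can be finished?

36

Asset creation cannot begin until its own release at day 3. It runs from day 3 to 3 + 7 = day 10.
Level scripting waits on asset creation (finishes day 10, plus 1-day gap → day 11), so it starts at day 11 and finishes at 11 + 10 = day 21.
Code integration waits on level scripting (finishes day 21), so it starts at day 21 and finishes at 21 + 4 = day 25.
Patch build has to wait for code integration (finishes day 25, plus 3-day gap → day 28); level scripting (finishes day 21). The latest of these is day 28, so patch build runs day 28 to 28 + 8 = day 36.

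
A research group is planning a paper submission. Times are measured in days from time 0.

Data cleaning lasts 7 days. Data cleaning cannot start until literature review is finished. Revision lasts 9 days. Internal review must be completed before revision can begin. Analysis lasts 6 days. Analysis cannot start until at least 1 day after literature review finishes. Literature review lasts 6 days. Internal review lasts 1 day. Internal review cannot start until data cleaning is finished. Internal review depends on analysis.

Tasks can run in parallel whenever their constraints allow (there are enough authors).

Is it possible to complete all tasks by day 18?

No

Nothing blocks literature review, so it runs from day 0 to day 6.
Analysis waits on literature review (finishes day 6, plus 1-day gap → day 7), so it starts at day 7 and finishes at 7 + 6 = day 13.
Data cleaning waits on literature review (finishes day 6), so it starts at day 6 and finishes at 6 + 7 = day 13.
Internal review needs all of data cleaning (finishes day 13); analysis (finishes day 13). That puts its earliest start at day 13; it finishes at 13 + 1 = day 14.
Revision waits on internal review (finishes day 14), so it starts at day 14 and finishes at 14 + 9 = day 23.
The earliest everything can be done is day 23, which is after the deadline of 18, so it is not possible.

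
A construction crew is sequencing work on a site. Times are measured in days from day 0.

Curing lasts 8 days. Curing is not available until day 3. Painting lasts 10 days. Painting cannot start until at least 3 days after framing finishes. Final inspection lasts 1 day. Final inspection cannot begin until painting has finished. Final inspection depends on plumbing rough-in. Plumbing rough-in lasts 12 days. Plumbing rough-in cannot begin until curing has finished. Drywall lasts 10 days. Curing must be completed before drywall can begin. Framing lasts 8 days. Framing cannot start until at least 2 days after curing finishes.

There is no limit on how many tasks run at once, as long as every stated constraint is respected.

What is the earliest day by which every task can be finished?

35

Curing cannot begin until its own release at day 3. It runs from day 3 to 3 + 8 = day 11.
Drywall waits on curing (finishes day 11), so it starts at day 11 and finishes at 11 + 10 = day 21.
Plumbing rough-in waits on curing (finishes day 11), so it starts at day 11 and finishes at 11 + 12 = day 23.
Framing waits on curing (finishes day 11, plus 2-day gap → day 13), so it starts at day 13 and finishes at 13 + 8 = day 21.
Painting cannot begin until framing (finishes day 21, plus 3-day gap → day 24). It runs from day 24 to 24 + 10 = day 34.
For final inspection: painting (finishes day 34); plumbing rough-in (finishes day 23). Taking the maximum gives a start of day 34, and it finishes at 34 + 1 = day 35.
All tasks are finished once the last one completes. Finish times: Curing at 11, Framing at 21, Plumbing rough-in at 23, Drywall at 21, Painting at 34, Final inspection at 35. The latest is day 35.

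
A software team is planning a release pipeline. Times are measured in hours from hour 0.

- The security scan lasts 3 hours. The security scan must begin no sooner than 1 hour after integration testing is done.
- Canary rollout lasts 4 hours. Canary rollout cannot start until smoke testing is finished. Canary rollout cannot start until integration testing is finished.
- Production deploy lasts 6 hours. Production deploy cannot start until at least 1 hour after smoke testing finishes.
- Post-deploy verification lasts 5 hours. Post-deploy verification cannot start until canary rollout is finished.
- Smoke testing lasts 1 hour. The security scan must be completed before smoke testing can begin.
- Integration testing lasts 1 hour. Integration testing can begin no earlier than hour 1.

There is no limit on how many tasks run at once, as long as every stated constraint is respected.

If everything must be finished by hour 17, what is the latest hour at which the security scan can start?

Post-deploy verification has no dependents, so it just needs to finish by hour 17. Starting by 17 − 5 = hour 12 achieves that.
Canary rollout must finish before post-deploy verification (must start by hour 12). With a 4-hour duration, canary rollout must start by 12 − 4 = hour 8.
To finish by hour 17, production deploy (duration 6) must start no later than hour 11.
Smoke testing must finish in time for canary rollout (must start by hour 8); production deploy (must start by hour 11, minus 1-hour gap → hour 10). The tightest is hour 8, so smoke testing must start by 8 − 1 = hour 7.
Since smoke testing (must start by hour 7) depends on it, the security scan must finish by hour 7. Backing off its 3-hour duration gives a latest start of hour 4.

4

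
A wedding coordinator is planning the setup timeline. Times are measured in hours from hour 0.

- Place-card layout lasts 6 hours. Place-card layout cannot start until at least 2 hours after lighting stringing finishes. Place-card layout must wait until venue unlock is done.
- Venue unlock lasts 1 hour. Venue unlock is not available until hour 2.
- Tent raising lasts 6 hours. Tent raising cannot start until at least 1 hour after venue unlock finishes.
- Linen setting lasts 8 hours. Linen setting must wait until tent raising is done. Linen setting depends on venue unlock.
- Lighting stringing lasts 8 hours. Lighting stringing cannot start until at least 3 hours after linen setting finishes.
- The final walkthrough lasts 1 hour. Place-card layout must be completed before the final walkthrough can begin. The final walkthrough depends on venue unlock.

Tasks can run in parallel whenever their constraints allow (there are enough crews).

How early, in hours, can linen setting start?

10

After its own release at hour 2, venue unlock can start at hour 2 and finishes at hour 3.
Tent raising cannot begin until venue unlock (finishes hour 3, plus 1-hour gap → hour 4). It runs from hour 4 to 4 + 6 = hour 10.
Linen setting waits on tent raising (finishes hour 10); venue unlock (finishes hour 3). The latest of these is hour 10, which is the earliest linen setting can start.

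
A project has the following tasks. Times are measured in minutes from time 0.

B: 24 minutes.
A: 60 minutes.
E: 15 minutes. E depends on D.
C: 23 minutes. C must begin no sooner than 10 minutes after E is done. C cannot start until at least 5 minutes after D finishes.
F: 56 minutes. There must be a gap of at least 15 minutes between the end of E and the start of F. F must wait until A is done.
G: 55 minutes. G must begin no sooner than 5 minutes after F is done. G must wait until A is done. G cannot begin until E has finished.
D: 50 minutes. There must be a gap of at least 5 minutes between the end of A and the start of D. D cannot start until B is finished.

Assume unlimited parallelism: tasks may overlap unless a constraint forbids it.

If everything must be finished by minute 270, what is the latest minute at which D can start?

74

Nothing follows C; the deadline of minute 270 is its only limit. It must start by 270 − 23 = minute 247.
G has no dependents, so it just needs to finish by minute 270. Starting by 270 − 55 = minute 215 achieves that.
Since G (must start by minute 215, minus 5-minute gap → minute 210) depends on it, F must finish by minute 210. Backing off its 56-minute duration gives a latest start of minute 154.
E must finish in time for C (must start by minute 247, minus 10-minute gap → minute 237); F (must start by minute 154, minus 15-minute gap → minute 139); G (must start by minute 215). The tightest is minute 139, so E must start by 139 − 15 = minute 124.
D feeds C (must start by minute 247, minus 5-minute gap → minute 242); E (must start by minute 124). Taking the minimum, D must finish by minute 124 and start by 124 − 50 = minute 74.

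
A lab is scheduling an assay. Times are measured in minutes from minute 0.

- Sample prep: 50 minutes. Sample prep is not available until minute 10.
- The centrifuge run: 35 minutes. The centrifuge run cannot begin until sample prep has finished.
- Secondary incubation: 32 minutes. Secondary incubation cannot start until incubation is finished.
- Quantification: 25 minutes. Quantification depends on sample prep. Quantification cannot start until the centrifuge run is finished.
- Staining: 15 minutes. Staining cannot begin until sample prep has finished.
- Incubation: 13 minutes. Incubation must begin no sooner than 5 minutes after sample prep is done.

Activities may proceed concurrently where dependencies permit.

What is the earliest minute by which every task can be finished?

120

Sample prep waits on its own release at minute 10, so it starts at minute 10 and finishes at 10 + 50 = minute 60.
Staining waits on sample prep (finishes minute 60), so it starts at minute 60 and finishes at 60 + 15 = minute 75.
The centrifuge run waits on sample prep (finishes minute 60), so it starts at minute 60 and finishes at 60 + 35 = minute 95.
For quantification: sample prep (finishes minute 60); the centrifuge run (finishes minute 95). Taking the maximum gives a start of minute 95, and it finishes at 95 + 25 = minute 120.
After sample prep (finishes minute 60, plus 5-minute gap → minute 65), incubation can start at minute 65 and finishes at minute 78.
Secondary incubation waits on incubation (finishes minute 78), so it starts at minute 78 and finishes at 78 + 32 = minute 110.
All tasks are finished once the last one completes. Finish times: Sample prep at 60, Incubation at 78, The centrifuge run at 95, Staining at 75, Secondary incubation at 110, Quantification at 120. The latest is minute 120.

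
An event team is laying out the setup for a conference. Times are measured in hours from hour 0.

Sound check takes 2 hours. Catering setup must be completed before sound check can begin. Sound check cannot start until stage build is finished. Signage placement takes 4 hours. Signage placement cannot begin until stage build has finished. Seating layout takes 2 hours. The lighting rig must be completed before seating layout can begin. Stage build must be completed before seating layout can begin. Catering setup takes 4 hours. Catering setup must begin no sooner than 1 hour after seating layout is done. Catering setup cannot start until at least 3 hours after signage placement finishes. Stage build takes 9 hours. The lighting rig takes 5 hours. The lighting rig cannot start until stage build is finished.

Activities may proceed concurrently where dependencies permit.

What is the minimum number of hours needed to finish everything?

Stage build has no prerequisites, so it starts at hour 0 and finishes at hour 9.
Signage placement waits on stage build (finishes hour 9), so it starts at hour 9 and finishes at 9 + 4 = hour 13.
After stage build (finishes hour 9), the lighting rig can start at hour 9 and finishes at hour 14.
Seating layout has to wait for the lighting rig (finishes hour 14); stage build (finishes hour 9). The latest of these is hour 14, so seating layout runs hour 14 to 14 + 2 = hour 16.
For catering setup: seating layout (finishes hour 16, plus 1-hour gap → hour 17); signage placement (finishes hour 13, plus 3-hour gap → hour 16). Taking the maximum gives a start of hour 17, and it finishes at 17 + 4 = hour 21.
Sound check needs all of catering setup (finishes hour 21); stage build (finishes hour 9). That puts its earliest start at hour 21; it finishes at 21 + 2 = hour 23.
All tasks are finished once the last one completes. Finish times: Stage build at 9, The lighting rig at 14, Seating layout at 16, Signage placement at 13, Catering setup at 21, Sound check at 23. The latest is hour 23.

23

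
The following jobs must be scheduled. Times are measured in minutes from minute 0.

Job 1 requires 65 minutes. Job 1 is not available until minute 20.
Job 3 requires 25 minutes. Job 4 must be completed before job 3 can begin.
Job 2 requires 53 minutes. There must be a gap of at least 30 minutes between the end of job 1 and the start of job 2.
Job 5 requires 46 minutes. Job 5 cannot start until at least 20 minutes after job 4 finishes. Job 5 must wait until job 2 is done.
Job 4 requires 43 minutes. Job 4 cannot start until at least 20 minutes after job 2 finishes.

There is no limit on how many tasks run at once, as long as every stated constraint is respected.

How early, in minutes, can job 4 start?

Job 1 cannot begin until its own release at minute 20. It runs from minute 20 to 20 + 65 = minute 85.
Job 2 waits on job 1 (finishes minute 85, plus 30-minute gap → minute 115), so it starts at minute 115 and finishes at 115 + 53 = minute 168.
Job 4 waits on job 2 (finishes minute 168, plus 20-minute gap → minute 188), so the earliest it can start is minute 188.

188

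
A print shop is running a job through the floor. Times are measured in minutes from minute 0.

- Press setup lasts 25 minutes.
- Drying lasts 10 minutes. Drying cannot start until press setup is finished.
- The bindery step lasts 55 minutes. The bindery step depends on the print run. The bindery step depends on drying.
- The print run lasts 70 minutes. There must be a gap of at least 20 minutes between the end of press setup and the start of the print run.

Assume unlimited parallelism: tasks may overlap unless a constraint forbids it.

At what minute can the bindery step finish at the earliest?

Press setup has no prerequisites, so it starts at minute 0 and finishes at minute 25.
Drying cannot begin until press setup (finishes minute 25). It runs from minute 25 to 25 + 10 = minute 35.
After press setup (finishes minute 25, plus 20-minute gap → minute 45), the print run can start at minute 45 and finishes at minute 115.
For the bindery step: the print run (finishes minute 115); drying (finishes minute 35). Taking the maximum gives a start of minute 115, and it finishes at 115 + 55 = minute 170.

170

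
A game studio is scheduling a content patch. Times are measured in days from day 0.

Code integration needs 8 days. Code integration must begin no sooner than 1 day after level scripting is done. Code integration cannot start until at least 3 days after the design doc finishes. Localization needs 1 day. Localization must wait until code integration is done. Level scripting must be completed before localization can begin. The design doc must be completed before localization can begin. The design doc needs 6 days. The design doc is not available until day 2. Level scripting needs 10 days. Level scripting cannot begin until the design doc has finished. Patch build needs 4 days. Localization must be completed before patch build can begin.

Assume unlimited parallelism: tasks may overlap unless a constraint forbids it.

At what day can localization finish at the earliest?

28

After its own release at day 2, the design doc can start at day 2 and finishes at day 8.
After the design doc (finishes day 8), level scripting can start at day 8 and finishes at day 18.
Code integration cannot start until level scripting (finishes day 18, plus 1-day gap → day 19); the design doc (finishes day 8, plus 3-day gap → day 11). The controlling bound is day 19, so code integration finishes at 19 + 8 = day 27.
Localization cannot start until code integration (finishes day 27); level scripting (finishes day 18); the design doc (finishes day 8). The controlling bound is day 27, so localization finishes at 27 + 1 = day 28.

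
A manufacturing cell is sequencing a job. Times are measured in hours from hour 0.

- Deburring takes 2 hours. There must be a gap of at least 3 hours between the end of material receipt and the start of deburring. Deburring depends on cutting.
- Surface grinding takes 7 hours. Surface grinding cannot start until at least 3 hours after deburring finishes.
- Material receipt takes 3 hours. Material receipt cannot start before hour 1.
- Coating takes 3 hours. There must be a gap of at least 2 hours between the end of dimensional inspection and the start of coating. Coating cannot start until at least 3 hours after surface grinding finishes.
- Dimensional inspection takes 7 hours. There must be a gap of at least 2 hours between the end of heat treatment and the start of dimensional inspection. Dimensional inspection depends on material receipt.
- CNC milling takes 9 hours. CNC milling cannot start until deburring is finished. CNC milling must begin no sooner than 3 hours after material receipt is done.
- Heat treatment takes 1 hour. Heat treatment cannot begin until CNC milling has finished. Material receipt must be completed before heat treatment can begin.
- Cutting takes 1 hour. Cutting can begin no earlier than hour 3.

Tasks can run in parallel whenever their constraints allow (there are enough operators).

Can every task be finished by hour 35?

After its own release at hour 3, cutting can start at hour 3 and finishes at hour 4.
Material receipt waits on its own release at hour 1, so it starts at hour 1 and finishes at 1 + 3 = hour 4.
Deburring has to wait for material receipt (finishes hour 4, plus 3-hour gap → hour 7); cutting (finishes hour 4). The latest of these is hour 7, so deburring runs hour 7 to 7 + 2 = hour 9.
Surface grinding waits on deburring (finishes hour 9, plus 3-hour gap → hour 12), so it starts at hour 12 and finishes at 12 + 7 = hour 19.
CNC milling has to wait for deburring (finishes hour 9); material receipt (finishes hour 4, plus 3-hour gap → hour 7). The latest of these is hour 9, so CNC milling runs hour 9 to 9 + 9 = hour 18.
Heat treatment has to wait for CNC milling (finishes hour 18); material receipt (finishes hour 4). The latest of these is hour 18, so heat treatment runs hour 18 to 18 + 1 = hour 19.
Dimensional inspection has to wait for heat treatment (finishes hour 19, plus 2-hour gap → hour 21); material receipt (finishes hour 4). The latest of these is hour 21, so dimensional inspection runs hour 21 to 21 + 7 = hour 28.
For coating: dimensional inspection (finishes hour 28, plus 2-hour gap → hour 30); surface grinding (finishes hour 19, plus 3-hour gap → hour 22). Taking the maximum gives a start of hour 30, and it finishes at 30 + 3 = hour 33.
Every task is finished by hour 33, which is no later than the deadline of 35, so the schedule is feasible.

Yes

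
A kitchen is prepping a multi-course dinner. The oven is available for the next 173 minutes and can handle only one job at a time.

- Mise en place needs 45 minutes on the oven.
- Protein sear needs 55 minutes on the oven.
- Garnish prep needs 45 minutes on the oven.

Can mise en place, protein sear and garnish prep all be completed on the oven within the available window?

Running back to back, the jobs need 45 + 55 + 45 = 145 minutes on the oven.
Since 145 ≤ 173, they fit within the window.

Yes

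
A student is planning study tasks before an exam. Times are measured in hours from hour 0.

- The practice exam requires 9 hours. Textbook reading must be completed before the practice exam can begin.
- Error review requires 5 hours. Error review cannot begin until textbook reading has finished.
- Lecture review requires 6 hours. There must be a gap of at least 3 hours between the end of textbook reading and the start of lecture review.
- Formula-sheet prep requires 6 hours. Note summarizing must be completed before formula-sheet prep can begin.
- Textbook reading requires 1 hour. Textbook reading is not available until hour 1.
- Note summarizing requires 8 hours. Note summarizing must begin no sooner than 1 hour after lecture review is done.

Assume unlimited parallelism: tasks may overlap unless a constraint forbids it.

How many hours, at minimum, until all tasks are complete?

26

After its own release at hour 1, textbook reading can start at hour 1 and finishes at hour 2.
Error review waits on textbook reading (finishes hour 2), so it starts at hour 2 and finishes at 2 + 5 = hour 7.
The practice exam cannot begin until textbook reading (finishes hour 2). It runs from hour 2 to 2 + 9 = hour 11.
Lecture review cannot begin until textbook reading (finishes hour 2, plus 3-hour gap → hour 5). It runs from hour 5 to 5 + 6 = hour 11.
Note summarizing waits on lecture review (finishes hour 11, plus 1-hour gap → hour 12), so it starts at hour 12 and finishes at 12 + 8 = hour 20.
After note summarizing (finishes hour 20), formula-sheet prep can start at hour 20 and finishes at hour 26.
All tasks are finished once the last one completes. Finish times: Textbook reading at 2, Lecture review at 11, The practice exam at 11, Error review at 7, Note summarizing at 20, Formula-sheet prep at 26. The latest is hour 26.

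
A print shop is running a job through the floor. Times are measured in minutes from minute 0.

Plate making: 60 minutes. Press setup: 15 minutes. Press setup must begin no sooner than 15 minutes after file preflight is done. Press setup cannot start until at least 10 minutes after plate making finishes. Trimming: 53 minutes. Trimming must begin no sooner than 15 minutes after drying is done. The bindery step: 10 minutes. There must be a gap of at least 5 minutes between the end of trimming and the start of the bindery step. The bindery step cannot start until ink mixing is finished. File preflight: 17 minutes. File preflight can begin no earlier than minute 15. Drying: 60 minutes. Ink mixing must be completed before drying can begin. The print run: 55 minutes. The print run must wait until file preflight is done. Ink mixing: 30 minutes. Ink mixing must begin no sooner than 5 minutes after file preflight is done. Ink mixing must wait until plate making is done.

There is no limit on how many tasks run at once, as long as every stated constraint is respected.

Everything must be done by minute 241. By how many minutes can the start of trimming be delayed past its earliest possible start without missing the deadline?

Nothing blocks plate making, so it runs from minute 0 to minute 60.
File preflight cannot begin until its own release at minute 15. It runs from minute 15 to 15 + 17 = minute 32.
Ink mixing has to wait for file preflight (finishes minute 32, plus 5-minute gap → minute 37); plate making (finishes minute 60). The latest of these is minute 60, so ink mixing runs minute 60 to 60 + 30 = minute 90.
Drying waits on ink mixing (finishes minute 90), so it starts at minute 90 and finishes at 90 + 60 = minute 150.
Trimming waits on drying (finishes minute 150, plus 15-minute gap → minute 165), so it starts at minute 165 and finishes at 165 + 53 = minute 218.

Working backward from the deadline:
The bindery step must finish by minute 241; it takes 10 minutes, so it must start by 241 − 10 = minute 231.
Trimming must finish before the bindery step (must start by minute 231, minus 5-minute gap → minute 226). With a 53-minute duration, trimming must start by 226 − 53 = minute 173.
So trimming can start as early as minute 165 and as late as minute 173, giving 173 − 165 = 8 minutes of slack.

8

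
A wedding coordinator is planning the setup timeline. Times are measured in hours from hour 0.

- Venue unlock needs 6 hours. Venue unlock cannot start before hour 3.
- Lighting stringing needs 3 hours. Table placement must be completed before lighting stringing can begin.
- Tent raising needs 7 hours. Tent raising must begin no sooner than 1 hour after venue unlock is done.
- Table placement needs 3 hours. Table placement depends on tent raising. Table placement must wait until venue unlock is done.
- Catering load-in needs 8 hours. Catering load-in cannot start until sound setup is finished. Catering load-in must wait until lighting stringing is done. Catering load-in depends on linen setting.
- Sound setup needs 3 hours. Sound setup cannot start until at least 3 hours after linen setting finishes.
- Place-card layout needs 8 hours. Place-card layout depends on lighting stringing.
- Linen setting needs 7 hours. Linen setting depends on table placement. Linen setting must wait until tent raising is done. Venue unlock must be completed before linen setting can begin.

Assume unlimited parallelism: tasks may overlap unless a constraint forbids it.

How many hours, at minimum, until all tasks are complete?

41

Venue unlock waits on its own release at hour 3, so it starts at hour 3 and finishes at 3 + 6 = hour 9.
Tent raising cannot begin until venue unlock (finishes hour 9, plus 1-hour gap → hour 10). It runs from hour 10 to 10 + 7 = hour 17.
Table placement needs all of tent raising (finishes hour 17); venue unlock (finishes hour 9). That puts its earliest start at hour 17; it finishes at 17 + 3 = hour 20.
Lighting stringing waits on table placement (finishes hour 20), so it starts at hour 20 and finishes at 20 + 3 = hour 23.
After lighting stringing (finishes hour 23), place-card layout can start at hour 23 and finishes at hour 31.
Linen setting has to wait for table placement (finishes hour 20); tent raising (finishes hour 17); venue unlock (finishes hour 9). The latest of these is hour 20, so linen setting runs hour 20 to 20 + 7 = hour 27.
Sound setup cannot begin until linen setting (finishes hour 27, plus 3-hour gap → hour 30). It runs from hour 30 to 30 + 3 = hour 33.
Catering load-in cannot start until sound setup (finishes hour 33); lighting stringing (finishes hour 23); linen setting (finishes hour 27). The controlling bound is hour 33, so catering load-in finishes at 33 + 8 = hour 41.
All tasks are finished once the last one completes. Finish times: Venue unlock at 9, Tent raising at 17, Table placement at 20, Linen setting at 27, Lighting stringing at 23, Sound setup at 33, Catering load-in at 41, Place-card layout at 31. The latest is hour 41.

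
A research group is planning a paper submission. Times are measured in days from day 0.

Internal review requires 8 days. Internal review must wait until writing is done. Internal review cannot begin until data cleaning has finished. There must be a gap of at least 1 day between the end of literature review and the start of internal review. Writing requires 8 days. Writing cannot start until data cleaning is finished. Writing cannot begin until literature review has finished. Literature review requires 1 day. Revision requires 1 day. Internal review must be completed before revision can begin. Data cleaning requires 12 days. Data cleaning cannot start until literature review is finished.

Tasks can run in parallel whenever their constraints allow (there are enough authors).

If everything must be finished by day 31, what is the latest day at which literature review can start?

Revision has no dependents, so it just needs to finish by day 31. Starting by 31 − 1 = day 30 achieves that.
Internal review has to be done before revision (must start by day 30). That means finishing by day 30, i.e. starting by 30 − 8 = day 22.
Writing must finish before internal review (must start by day 22). With an 8-day duration, writing must start by 22 − 8 = day 14.
Data cleaning feeds writing (must start by day 14); internal review (must start by day 22). Taking the minimum, data cleaning must finish by day 14 and start by 14 − 12 = day 2.
Literature review has several dependents: data cleaning (must start by day 2); writing (must start by day 14); internal review (must start by day 22, minus 1-day gap → day 21). The earliest of those limits is day 2, so literature review must start by 2 − 1 = day 1.

1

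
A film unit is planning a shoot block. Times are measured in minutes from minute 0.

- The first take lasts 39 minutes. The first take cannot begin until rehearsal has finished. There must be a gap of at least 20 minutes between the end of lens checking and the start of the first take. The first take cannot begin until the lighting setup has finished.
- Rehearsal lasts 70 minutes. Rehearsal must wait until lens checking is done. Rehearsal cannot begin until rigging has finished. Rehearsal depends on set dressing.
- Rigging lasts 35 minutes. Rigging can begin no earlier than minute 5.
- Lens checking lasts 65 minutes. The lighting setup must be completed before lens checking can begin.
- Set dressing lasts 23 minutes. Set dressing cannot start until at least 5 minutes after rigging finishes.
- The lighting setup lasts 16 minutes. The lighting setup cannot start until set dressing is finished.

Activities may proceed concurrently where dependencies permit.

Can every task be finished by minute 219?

After its own release at minute 5, rigging can start at minute 5 and finishes at minute 40.
Set dressing cannot begin until rigging (finishes minute 40, plus 5-minute gap → minute 45). It runs from minute 45 to 45 + 23 = minute 68.
The lighting setup waits on set dressing (finishes minute 68), so it starts at minute 68 and finishes at 68 + 16 = minute 84.
Lens checking waits on the lighting setup (finishes minute 84), so it starts at minute 84 and finishes at 84 + 65 = minute 149.
Rehearsal needs all of lens checking (finishes minute 149); rigging (finishes minute 40); set dressing (finishes minute 68). That puts its earliest start at minute 149; it finishes at 149 + 70 = minute 219.
For the first take: rehearsal (finishes minute 219); lens checking (finishes minute 149, plus 20-minute gap → minute 169); the lighting setup (finishes minute 84). Taking the maximum gives a start of minute 219, and it finishes at 219 + 39 = minute 258.
The earliest everything can be done is minute 258, which is after the deadline of 219, so it is not possible.

No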